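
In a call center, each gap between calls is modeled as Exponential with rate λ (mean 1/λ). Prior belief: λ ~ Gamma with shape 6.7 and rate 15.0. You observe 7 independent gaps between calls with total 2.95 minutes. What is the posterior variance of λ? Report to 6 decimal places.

0.042520

With a Gamma(shape α, rate β) prior on the exponential rate λ, the posterior after n observations with total T = Σxᵢ is Gamma(α+n, β+T).
Posterior: Gamma(6.7+7, 15.0+2.95) = Gamma(13.7, 17.95).
Var = α/β² = 0.042520.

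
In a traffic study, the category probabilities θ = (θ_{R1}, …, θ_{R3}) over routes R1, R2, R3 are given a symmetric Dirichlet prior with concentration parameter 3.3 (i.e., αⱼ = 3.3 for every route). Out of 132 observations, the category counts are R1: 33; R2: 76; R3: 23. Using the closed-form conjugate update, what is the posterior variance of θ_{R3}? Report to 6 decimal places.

0.001057

The Dirichlet prior is conjugate to the Multinomial likelihood: each posterior αⱼ = prior αⱼ + observed count nⱼ.
Posterior concentration: (36.3, 79.3, 26.3), total = 141.9.
Var[θ_j] = α_j(Σα−α_j)/((Σα)²(Σα+1)) = 26.3·115.6/(141.9²·142.9) = 0.001057.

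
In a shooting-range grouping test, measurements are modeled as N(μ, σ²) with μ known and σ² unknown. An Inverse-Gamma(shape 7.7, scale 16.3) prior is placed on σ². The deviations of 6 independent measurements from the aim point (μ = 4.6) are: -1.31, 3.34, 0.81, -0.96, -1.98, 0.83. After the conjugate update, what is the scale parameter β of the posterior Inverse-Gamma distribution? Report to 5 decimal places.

25.82935

With known mean μ and an Inverse-Gamma(α, β) prior on σ², the Normal likelihood is conjugate: posterior is Inv-Gamma(α + n/2, β + Σ(xᵢ−μ)²/2).
Σ(xᵢ−μ)² = (-1.31)² + (3.34)² + (0.81)² + (-0.96)² + (-1.98)² + (0.83)² = 19.0587.
Posterior: Inv-Gamma(7.7 + 6/2, 16.3 + 19.0587/2) = Inv-Gamma(10.70, 25.82935).
Posterior β = 25.82935.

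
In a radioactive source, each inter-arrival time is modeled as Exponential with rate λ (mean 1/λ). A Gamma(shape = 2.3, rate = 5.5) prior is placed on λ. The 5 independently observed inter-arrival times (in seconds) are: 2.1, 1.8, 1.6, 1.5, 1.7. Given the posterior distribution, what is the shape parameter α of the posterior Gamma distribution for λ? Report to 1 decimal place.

With a Gamma(shape α, rate β) prior on the exponential rate λ, the posterior after n observations with total T = Σxᵢ is Gamma(α+n, β+T).
Sum of observations T = 8.7 seconds; n = 5.
Posterior: Gamma(2.3+5, 5.5+8.7) = Gamma(7.3, 14.2).
Posterior α = 7.3.

7.3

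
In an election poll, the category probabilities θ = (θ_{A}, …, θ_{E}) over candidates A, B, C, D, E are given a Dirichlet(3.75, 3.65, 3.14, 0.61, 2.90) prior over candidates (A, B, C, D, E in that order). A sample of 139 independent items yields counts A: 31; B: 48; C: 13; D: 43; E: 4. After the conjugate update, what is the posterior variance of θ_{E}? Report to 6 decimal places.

The Dirichlet prior is conjugate to the Multinomial likelihood: each posterior αⱼ = prior αⱼ + observed count nⱼ.
Posterior concentration: (34.75, 51.65, 16.14, 43.61, 6.90), total = 153.05.
Var[θ_j] = α_j(Σα−α_j)/((Σα)²(Σα+1)) = 6.90·146.15/(153.05²·154.05) = 0.000279.

0.000279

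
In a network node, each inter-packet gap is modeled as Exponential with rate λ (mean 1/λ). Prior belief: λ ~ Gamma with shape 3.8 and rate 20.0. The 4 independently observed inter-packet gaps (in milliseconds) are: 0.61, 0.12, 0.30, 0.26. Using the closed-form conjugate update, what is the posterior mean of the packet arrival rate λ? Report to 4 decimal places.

0.3664

With a Gamma(shape α, rate β) prior on the exponential rate λ, the posterior after n observations with total T = Σxᵢ is Gamma(α+n, β+T).
Sum of observations T = 1.29 milliseconds; n = 4.
Posterior: Gamma(3.8+4, 20.0+1.29) = Gamma(7.8, 21.29).
Posterior mean of λ = α/β = 7.8/21.29 = 0.3664.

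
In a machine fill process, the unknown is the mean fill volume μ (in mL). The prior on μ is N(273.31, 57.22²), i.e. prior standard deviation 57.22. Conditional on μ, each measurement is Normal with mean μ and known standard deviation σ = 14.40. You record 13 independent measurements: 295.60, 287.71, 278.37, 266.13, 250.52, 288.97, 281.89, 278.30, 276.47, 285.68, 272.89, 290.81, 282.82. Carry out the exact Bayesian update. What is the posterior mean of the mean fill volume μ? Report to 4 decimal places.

279.6736

For Normal data with known variance σ², a Normal(μ₀, σ₀²) prior on μ is conjugate. Posterior precision = 1/σ₀² + n/σ²; posterior mean is the precision-weighted average of μ₀ and x̄.
Σxᵢ = 295.60 + 287.71 + 278.37 + 266.13 + 250.52 + 288.97 + 281.89 + 278.30 + 276.47 + 285.68 + 272.89 + 290.81 + 282.82 = 3636.16, so n·x̄ = 3636.16.
σ₀² = 57.22² = 3274.1284, σ² = 14.40² = 207.36; σ² + n·σ₀² = 207.36 + 13·3274.1284 = 42771.0292.
Posterior mean = (μ₀/σ₀² + n·x̄/σ²)/(1/σ₀² + n/σ²) = (σ²·μ₀ + σ₀²·n·x̄)/(σ² + n·σ₀²) = (207.36·273.31 + 3274.1284·3636.16)/42771.0292 = 11961928.284544/42771.0292 = 279.6736.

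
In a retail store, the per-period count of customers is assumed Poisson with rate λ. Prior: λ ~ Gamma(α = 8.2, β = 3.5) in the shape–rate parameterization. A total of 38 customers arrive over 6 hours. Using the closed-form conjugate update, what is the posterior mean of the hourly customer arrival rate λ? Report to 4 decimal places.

With a Gamma(shape α, rate β) prior, the Poisson likelihood is conjugate: the posterior is Gamma(α + ΣXᵢ, β + n).
Posterior: Gamma(α+S, β+n) = Gamma(8.2+38, 3.5+6) = Gamma(46.2, 9.5).
Posterior mean = α/β = 46.2/9.5 = 4.8632.

4.8632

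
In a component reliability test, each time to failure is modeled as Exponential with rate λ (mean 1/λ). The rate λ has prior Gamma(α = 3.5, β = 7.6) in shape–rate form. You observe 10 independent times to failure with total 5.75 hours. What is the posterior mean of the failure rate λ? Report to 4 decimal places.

With a Gamma(shape α, rate β) prior on the exponential rate λ, the posterior after n observations with total T = Σxᵢ is Gamma(α+n, β+T).
Posterior: Gamma(3.5+10, 7.6+5.75) = Gamma(13.5, 13.35).
Posterior mean of λ = α/β = 13.5/13.35 = 1.0112.

1.0112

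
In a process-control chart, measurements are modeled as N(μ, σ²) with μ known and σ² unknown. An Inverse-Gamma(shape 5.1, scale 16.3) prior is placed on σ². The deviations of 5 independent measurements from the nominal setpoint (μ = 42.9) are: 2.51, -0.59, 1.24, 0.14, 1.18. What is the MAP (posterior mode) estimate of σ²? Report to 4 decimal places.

2.4534

With known mean μ and an Inverse-Gamma(α, β) prior on σ², the Normal likelihood is conjugate: posterior is Inv-Gamma(α + n/2, β + Σ(xᵢ−μ)²/2).
Σ(xᵢ−μ)² = (2.51)² + (-0.59)² + (1.24)² + (0.14)² + (1.18)² = 9.5978.
Posterior: Inv-Gamma(5.1 + 5/2, 16.3 + 9.5978/2) = Inv-Gamma(7.60, 21.09890).
Mode = β/(α+1) = 21.09890/8.60 = 2.4534.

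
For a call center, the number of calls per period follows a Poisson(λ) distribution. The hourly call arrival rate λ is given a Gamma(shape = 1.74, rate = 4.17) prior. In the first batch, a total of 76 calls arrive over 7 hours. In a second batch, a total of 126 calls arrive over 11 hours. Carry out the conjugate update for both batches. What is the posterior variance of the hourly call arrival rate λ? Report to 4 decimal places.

0.4145

With a Gamma(shape α, rate β) prior, the Poisson likelihood is conjugate: the posterior is Gamma(α + ΣXᵢ, β + n).
After batch 1: Gamma(α+S, β+n) = Gamma(1.74+76, 4.17+7) = Gamma(77.74, 11.17).
After batch 2: Gamma(α+S, β+n) = Gamma(77.74+126, 11.17+11) = Gamma(203.74, 22.17).
Var = α/β² = 203.74/22.17² = 0.4145.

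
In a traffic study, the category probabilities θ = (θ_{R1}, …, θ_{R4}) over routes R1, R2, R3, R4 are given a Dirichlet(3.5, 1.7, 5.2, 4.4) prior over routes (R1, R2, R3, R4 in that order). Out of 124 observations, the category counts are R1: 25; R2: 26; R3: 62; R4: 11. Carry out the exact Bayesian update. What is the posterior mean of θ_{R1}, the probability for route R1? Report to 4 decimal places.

The Dirichlet prior is conjugate to the Multinomial likelihood: each posterior αⱼ = prior αⱼ + observed count nⱼ.
Posterior concentration: (28.5, 27.7, 67.2, 15.4), total = 138.8.
E[θ_{R1}|data] = α_{R1}/Σα = 28.5/138.8 = 0.2053.

0.2053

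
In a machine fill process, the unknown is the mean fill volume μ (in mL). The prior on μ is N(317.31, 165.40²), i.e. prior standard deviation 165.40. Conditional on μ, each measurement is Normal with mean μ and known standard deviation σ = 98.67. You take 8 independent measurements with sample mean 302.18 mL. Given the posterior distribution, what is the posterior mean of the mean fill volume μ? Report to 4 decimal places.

302.8244

For Normal data with known variance σ², a Normal(μ₀, σ₀²) prior on μ is conjugate. Posterior precision = 1/σ₀² + n/σ²; posterior mean is the precision-weighted average of μ₀ and x̄.
n·x̄ = 8·302.18 = 2417.44.
σ₀² = 165.40² = 27357.16, σ² = 98.67² = 9735.7689; σ² + n·σ₀² = 9735.7689 + 8·27357.16 = 228593.0489.
Posterior mean = (μ₀/σ₀² + n·x̄/σ²)/(1/σ₀² + n/σ²) = (σ²·μ₀ + σ₀²·n·x̄)/(σ² + n·σ₀²) = (9735.7689·317.31 + 27357.16·2417.44)/228593.0489 = 69223549.700059/228593.0489 = 302.8244.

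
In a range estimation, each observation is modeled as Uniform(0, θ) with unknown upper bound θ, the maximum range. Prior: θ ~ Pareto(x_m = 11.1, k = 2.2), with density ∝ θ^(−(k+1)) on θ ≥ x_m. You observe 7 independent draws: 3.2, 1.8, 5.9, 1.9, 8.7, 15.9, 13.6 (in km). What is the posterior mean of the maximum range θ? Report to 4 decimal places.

A Pareto(scale x_m, shape k) prior on the upper bound θ of Uniform(0, θ) is conjugate: posterior is Pareto(max(x_m, max xᵢ), k + n).
Sample maximum = 15.9; prior scale x_m = 11.1 → posterior scale = max = 15.9.
Posterior shape = 2.2 + 7 = 9.2.
E[θ|data] = k·x_m/(k−1) = 9.2·15.9/8.2 = 17.8390.

17.8390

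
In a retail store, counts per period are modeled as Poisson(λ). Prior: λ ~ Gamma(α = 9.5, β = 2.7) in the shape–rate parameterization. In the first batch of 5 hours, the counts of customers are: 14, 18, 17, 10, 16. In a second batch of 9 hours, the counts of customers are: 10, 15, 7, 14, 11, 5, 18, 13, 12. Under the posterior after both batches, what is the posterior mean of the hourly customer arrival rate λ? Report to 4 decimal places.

With a Gamma(shape α, rate β) prior, the Poisson likelihood is conjugate: the posterior is Gamma(α + ΣXᵢ, β + n).
Batch 1: sum of counts S = 75 over n = 5 hours.
After batch 1: Gamma(α+S, β+n) = Gamma(9.5+75, 2.7+5) = Gamma(84.5, 7.7).
Batch 2: sum of counts S = 105 over n = 9 hours.
After batch 2: Gamma(α+S, β+n) = Gamma(84.5+105, 7.7+9) = Gamma(189.5, 16.7).
Posterior mean = α/β = 189.5/16.7 = 11.3473.

11.3473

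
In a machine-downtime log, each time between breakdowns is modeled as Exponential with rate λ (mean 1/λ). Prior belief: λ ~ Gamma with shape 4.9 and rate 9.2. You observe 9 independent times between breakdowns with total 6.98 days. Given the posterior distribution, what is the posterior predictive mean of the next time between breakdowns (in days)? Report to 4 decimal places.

With a Gamma(shape α, rate β) prior on the exponential rate λ, the posterior after n observations with total T = Σxᵢ is Gamma(α+n, β+T).
Posterior: Gamma(4.9+9, 9.2+6.98) = Gamma(13.9, 16.18).
The predictive distribution for the next observation is Lomax; its mean is β/(α−1) = 16.18/12.9 = 1.2543.

1.2543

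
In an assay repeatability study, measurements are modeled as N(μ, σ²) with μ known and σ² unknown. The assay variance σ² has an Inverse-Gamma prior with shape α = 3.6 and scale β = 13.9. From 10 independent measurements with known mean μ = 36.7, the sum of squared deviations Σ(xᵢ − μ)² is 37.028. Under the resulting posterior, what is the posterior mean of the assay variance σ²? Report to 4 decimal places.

With known mean μ and an Inverse-Gamma(α, β) prior on σ², the Normal likelihood is conjugate: posterior is Inv-Gamma(α + n/2, β + Σ(xᵢ−μ)²/2).
Posterior: Inv-Gamma(3.6 + 10/2, 13.9 + 37.028/2) = Inv-Gamma(8.60, 32.4140).
E[σ²|data] = β/(α−1) = 32.4140/7.60 = 4.2650.

4.2650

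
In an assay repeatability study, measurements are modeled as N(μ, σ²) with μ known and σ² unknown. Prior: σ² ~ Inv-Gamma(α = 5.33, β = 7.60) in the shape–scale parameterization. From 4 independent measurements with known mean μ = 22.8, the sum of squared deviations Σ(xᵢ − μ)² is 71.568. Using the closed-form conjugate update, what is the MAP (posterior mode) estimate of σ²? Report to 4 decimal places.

5.2082

With known mean μ and an Inverse-Gamma(α, β) prior on σ², the Normal likelihood is conjugate: posterior is Inv-Gamma(α + n/2, β + Σ(xᵢ−μ)²/2).
Posterior: Inv-Gamma(5.33 + 4/2, 7.60 + 71.568/2) = Inv-Gamma(7.33, 43.3840).
Mode = β/(α+1) = 43.3840/8.33 = 5.2082.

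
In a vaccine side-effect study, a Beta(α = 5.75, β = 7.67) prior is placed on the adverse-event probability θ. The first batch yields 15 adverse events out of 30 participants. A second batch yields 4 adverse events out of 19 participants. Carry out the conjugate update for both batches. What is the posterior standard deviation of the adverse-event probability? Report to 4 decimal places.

The Beta prior is conjugate to a Binomial/Bernoulli likelihood; the update adds successes to α and failures to β.
After batch 1: Beta(5.75+15, 7.67+15) = Beta(20.75, 22.67).
After batch 2: Beta(20.75+4, 22.67+15) = Beta(24.75, 37.67).
Var = αβ/((α+β)²(α+β+1)) = 24.75·37.67/(62.42²·63.42) = 0.00377309; SD = √0.00377309 = 0.0614.

0.0614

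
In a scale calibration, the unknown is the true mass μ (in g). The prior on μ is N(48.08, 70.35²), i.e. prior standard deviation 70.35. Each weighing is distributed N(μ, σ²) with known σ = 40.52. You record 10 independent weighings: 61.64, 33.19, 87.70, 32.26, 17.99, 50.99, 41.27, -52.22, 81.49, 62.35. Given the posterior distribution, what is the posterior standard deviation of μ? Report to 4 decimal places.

12.6062

For Normal data with known variance σ², a Normal(μ₀, σ₀²) prior on μ is conjugate. Posterior precision = 1/σ₀² + n/σ²; posterior mean is the precision-weighted average of μ₀ and x̄.
σ₀² = 70.35² = 4949.1225, σ² = 40.52² = 1641.8704; σ² + n·σ₀² = 1641.8704 + 10·4949.1225 = 51133.0954.
Posterior precision = 1/σ₀² + n/σ² = 1/4949.1225 + 10/1641.8704 = (σ² + n·σ₀²)/(σ₀²σ²) = 51133.0954/(4949.1225·1641.8704); posterior variance σₙ² = σ₀²σ²/(σ² + n·σ₀²) = 4949.1225·1641.8704/51133.0954 = 158.915037.
Posterior SD = √σₙ² = √(4949.1225·1641.8704/51133.0954) = 12.6062.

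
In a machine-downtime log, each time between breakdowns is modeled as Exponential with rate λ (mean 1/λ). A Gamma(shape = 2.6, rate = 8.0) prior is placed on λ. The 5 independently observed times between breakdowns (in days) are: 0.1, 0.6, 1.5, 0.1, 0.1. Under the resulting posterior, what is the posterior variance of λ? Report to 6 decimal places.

With a Gamma(shape α, rate β) prior on the exponential rate λ, the posterior after n observations with total T = Σxᵢ is Gamma(α+n, β+T).
Sum of observations T = 2.4 days; n = 5.
Posterior: Gamma(2.6+5, 8.0+2.4) = Gamma(7.6, 10.4).
Var = α/β² = 0.070266.

0.070266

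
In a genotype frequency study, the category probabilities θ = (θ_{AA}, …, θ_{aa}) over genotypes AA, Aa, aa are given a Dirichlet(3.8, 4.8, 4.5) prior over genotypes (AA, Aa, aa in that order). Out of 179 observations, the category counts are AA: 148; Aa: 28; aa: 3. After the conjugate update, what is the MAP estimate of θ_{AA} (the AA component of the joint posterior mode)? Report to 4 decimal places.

The Dirichlet prior is conjugate to the Multinomial likelihood: each posterior αⱼ = prior αⱼ + observed count nⱼ.
Posterior concentration: (151.8, 32.8, 7.5), total = 192.1.
Joint mode component: (α_{AA}−1)/(Σα−K) = 150.8/189.1 = 0.7975.

0.7975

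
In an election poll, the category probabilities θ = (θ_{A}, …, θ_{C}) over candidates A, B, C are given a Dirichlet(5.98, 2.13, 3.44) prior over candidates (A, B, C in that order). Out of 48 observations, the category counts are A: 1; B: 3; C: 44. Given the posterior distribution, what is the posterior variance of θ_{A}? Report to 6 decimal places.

0.001709

The Dirichlet prior is conjugate to the Multinomial likelihood: each posterior αⱼ = prior αⱼ + observed count nⱼ.
Posterior concentration: (6.98, 5.13, 47.44), total = 59.55.
Var[θ_j] = α_j(Σα−α_j)/((Σα)²(Σα+1)) = 6.98·52.57/(59.55²·60.55) = 0.001709.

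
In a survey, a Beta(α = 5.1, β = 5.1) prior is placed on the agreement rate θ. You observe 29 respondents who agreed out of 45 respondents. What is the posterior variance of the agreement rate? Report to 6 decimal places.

0.004202

The Beta prior is conjugate to a Binomial/Bernoulli likelihood; the update adds successes to α and failures to β.
Posterior: Beta(α+k, β+n−k) = Beta(5.1+29, 5.1+16) = Beta(34.1, 21.1).
Var = αβ/((α+β)²(α+β+1)) = 34.1·21.1/(55.2²·56.2) = 0.004202.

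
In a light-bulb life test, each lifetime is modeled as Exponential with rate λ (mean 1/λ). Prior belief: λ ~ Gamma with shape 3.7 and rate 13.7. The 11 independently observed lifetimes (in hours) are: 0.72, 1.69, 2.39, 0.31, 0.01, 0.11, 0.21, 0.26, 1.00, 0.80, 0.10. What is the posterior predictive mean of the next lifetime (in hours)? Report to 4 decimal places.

1.5547

With a Gamma(shape α, rate β) prior on the exponential rate λ, the posterior after n observations with total T = Σxᵢ is Gamma(α+n, β+T).
Sum of observations T = 7.60 hours; n = 11.
Posterior: Gamma(3.7+11, 13.7+7.60) = Gamma(14.7, 21.30).
The predictive distribution for the next observation is Lomax; its mean is β/(α−1) = 21.30/13.7 = 1.5547.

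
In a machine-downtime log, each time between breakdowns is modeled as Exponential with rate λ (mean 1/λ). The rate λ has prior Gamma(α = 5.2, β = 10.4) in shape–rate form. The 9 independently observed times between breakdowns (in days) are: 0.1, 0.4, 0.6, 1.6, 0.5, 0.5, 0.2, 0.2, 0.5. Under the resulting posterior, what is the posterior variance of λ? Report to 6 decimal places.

0.063111

With a Gamma(shape α, rate β) prior on the exponential rate λ, the posterior after n observations with total T = Σxᵢ is Gamma(α+n, β+T).
Sum of observations T = 4.6 days; n = 9.
Posterior: Gamma(5.2+9, 10.4+4.6) = Gamma(14.2, 15.0).
Var = α/β² = 0.063111.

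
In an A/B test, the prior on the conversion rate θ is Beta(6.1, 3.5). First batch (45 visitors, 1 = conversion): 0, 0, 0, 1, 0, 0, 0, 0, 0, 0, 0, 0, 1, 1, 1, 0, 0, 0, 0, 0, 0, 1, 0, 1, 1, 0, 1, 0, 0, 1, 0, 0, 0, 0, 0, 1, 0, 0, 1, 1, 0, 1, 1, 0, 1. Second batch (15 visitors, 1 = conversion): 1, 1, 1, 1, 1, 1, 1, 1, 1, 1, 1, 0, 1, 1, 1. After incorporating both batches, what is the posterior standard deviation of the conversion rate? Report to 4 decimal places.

0.0595

The Beta prior is conjugate to a Binomial/Bernoulli likelihood; the update adds successes to α and failures to β.
After batch 1: Beta(6.1+15, 3.5+30) = Beta(21.1, 33.5).
After batch 2: Beta(21.1+14, 33.5+1) = Beta(35.1, 34.5).
Var = αβ/((α+β)²(α+β+1)) = 35.1·34.5/(69.6²·70.6) = 0.00354081; SD = √0.00354081 = 0.0595.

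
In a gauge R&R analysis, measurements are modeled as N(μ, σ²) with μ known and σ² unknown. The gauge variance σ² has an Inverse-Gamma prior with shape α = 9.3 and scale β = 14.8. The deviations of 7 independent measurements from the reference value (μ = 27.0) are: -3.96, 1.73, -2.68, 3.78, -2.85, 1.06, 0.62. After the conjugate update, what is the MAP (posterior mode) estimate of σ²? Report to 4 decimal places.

2.8759

With known mean μ and an Inverse-Gamma(α, β) prior on σ², the Normal likelihood is conjugate: posterior is Inv-Gamma(α + n/2, β + Σ(xᵢ−μ)²/2).
Σ(xᵢ−μ)² = (-3.96)² + (1.73)² + (-2.68)² + (3.78)² + (-2.85)² + (1.06)² + (0.62)² = 49.7758.
Posterior: Inv-Gamma(9.3 + 7/2, 14.8 + 49.7758/2) = Inv-Gamma(12.80, 39.68790).
Mode = β/(α+1) = 39.68790/13.80 = 2.8759.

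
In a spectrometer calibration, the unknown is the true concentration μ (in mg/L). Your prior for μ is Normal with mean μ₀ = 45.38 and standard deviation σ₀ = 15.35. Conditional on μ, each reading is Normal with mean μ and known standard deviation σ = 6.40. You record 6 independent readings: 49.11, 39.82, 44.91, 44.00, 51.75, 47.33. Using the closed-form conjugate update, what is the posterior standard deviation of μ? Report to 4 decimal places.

2.5757

For Normal data with known variance σ², a Normal(μ₀, σ₀²) prior on μ is conjugate. Posterior precision = 1/σ₀² + n/σ²; posterior mean is the precision-weighted average of μ₀ and x̄.
σ₀² = 15.35² = 235.6225, σ² = 6.40² = 40.96; σ² + n·σ₀² = 40.96 + 6·235.6225 = 1454.695.
Posterior precision = 1/σ₀² + n/σ² = 1/235.6225 + 6/40.96 = (σ² + n·σ₀²)/(σ₀²σ²) = 1454.695/(235.6225·40.96); posterior variance σₙ² = σ₀²σ²/(σ² + n·σ₀²) = 235.6225·40.96/1454.695 = 6.634447.
Posterior SD = √σₙ² = √(235.6225·40.96/1454.695) = 2.5757.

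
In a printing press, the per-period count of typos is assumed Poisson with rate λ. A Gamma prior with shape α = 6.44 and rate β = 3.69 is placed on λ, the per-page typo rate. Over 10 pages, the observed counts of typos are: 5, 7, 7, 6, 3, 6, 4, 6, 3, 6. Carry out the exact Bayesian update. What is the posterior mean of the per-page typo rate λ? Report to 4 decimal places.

With a Gamma(shape α, rate β) prior, the Poisson likelihood is conjugate: the posterior is Gamma(α + ΣXᵢ, β + n).
Sum of counts S = 53 over n = 10 pages.
Posterior: Gamma(α+S, β+n) = Gamma(6.44+53, 3.69+10) = Gamma(59.44, 13.69).
Posterior mean = α/β = 59.44/13.69 = 4.3419.

4.3419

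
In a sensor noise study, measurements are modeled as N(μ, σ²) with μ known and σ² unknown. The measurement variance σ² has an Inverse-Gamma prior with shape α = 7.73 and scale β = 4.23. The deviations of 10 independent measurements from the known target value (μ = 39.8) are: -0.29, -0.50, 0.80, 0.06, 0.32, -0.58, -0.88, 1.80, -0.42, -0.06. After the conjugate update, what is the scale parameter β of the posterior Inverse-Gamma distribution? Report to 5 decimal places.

With known mean μ and an Inverse-Gamma(α, β) prior on σ², the Normal likelihood is conjugate: posterior is Inv-Gamma(α + n/2, β + Σ(xᵢ−μ)²/2).
Σ(xᵢ−μ)² = (-0.29)² + (-0.50)² + (0.80)² + (0.06)² + (0.32)² + (-0.58)² + (-0.88)² + (1.80)² + (-0.42)² + (-0.06)² = 5.6109.
Posterior: Inv-Gamma(7.73 + 10/2, 4.23 + 5.6109/2) = Inv-Gamma(12.73, 7.03545).
Posterior β = 7.03545.

7.03545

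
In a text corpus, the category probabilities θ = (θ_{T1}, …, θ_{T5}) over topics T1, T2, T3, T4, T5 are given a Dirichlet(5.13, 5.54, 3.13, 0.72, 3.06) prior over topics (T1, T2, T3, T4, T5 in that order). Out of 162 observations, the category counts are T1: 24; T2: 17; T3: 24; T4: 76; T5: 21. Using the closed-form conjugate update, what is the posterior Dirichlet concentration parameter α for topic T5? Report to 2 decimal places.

The Dirichlet prior is conjugate to the Multinomial likelihood: each posterior αⱼ = prior αⱼ + observed count nⱼ.
Posterior concentration: (29.13, 22.54, 27.13, 76.72, 24.06), total = 179.58.
α_{T5} = 3.06 + 21 = 24.06.

24.06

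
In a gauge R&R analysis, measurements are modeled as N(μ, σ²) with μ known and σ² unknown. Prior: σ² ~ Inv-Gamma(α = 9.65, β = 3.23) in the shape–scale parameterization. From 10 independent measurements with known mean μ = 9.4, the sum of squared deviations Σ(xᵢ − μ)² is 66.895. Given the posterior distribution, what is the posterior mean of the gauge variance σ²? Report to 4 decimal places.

2.6870

With known mean μ and an Inverse-Gamma(α, β) prior on σ², the Normal likelihood is conjugate: posterior is Inv-Gamma(α + n/2, β + Σ(xᵢ−μ)²/2).
Posterior: Inv-Gamma(9.65 + 10/2, 3.23 + 66.895/2) = Inv-Gamma(14.65, 36.6775).
E[σ²|data] = β/(α−1) = 36.6775/13.65 = 2.6870.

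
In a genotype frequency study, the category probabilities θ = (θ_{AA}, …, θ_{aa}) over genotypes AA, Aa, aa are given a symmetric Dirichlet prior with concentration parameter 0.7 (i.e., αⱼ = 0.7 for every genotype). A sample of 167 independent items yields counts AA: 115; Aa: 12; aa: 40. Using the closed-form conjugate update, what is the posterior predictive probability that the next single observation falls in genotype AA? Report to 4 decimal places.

The Dirichlet prior is conjugate to the Multinomial likelihood: each posterior αⱼ = prior αⱼ + observed count nⱼ.
Posterior concentration: (115.7, 12.7, 40.7), total = 169.1.
P(next = AA | data) = α_{AA}/Σα = 0.6842.

0.6842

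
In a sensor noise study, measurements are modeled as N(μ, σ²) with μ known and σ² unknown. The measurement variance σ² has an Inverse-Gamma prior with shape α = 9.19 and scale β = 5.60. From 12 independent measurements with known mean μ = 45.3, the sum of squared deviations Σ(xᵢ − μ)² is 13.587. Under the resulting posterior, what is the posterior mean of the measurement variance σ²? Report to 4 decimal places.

With known mean μ and an Inverse-Gamma(α, β) prior on σ², the Normal likelihood is conjugate: posterior is Inv-Gamma(α + n/2, β + Σ(xᵢ−μ)²/2).
Posterior: Inv-Gamma(9.19 + 12/2, 5.60 + 13.587/2) = Inv-Gamma(15.19, 12.3935).
E[σ²|data] = β/(α−1) = 12.3935/14.19 = 0.8734.

0.8734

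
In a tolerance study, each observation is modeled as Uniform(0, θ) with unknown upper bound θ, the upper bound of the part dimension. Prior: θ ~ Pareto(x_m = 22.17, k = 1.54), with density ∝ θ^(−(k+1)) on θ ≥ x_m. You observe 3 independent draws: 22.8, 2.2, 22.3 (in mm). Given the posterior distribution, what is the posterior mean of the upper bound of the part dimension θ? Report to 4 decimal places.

29.2407

A Pareto(scale x_m, shape k) prior on the upper bound θ of Uniform(0, θ) is conjugate: posterior is Pareto(max(x_m, max xᵢ), k + n).
Sample maximum = 22.8; prior scale x_m = 22.17 → posterior scale = max = 22.80.
Posterior shape = 1.54 + 3 = 4.54.
E[θ|data] = k·x_m/(k−1) = 4.54·22.80/3.54 = 29.2407.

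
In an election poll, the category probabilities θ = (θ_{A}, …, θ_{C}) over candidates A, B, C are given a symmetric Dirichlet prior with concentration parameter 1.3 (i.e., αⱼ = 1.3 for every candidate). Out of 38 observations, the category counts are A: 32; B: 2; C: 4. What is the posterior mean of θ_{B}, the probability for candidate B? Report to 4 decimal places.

The Dirichlet prior is conjugate to the Multinomial likelihood: each posterior αⱼ = prior αⱼ + observed count nⱼ.
Posterior concentration: (33.3, 3.3, 5.3), total = 41.9.
E[θ_{B}|data] = α_{B}/Σα = 3.3/41.9 = 0.0788.

0.0788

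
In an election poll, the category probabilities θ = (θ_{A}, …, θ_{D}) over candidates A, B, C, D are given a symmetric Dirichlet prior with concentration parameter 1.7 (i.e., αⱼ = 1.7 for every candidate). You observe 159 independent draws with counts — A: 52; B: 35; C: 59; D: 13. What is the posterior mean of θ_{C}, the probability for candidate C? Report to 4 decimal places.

0.3661

The Dirichlet prior is conjugate to the Multinomial likelihood: each posterior αⱼ = prior αⱼ + observed count nⱼ.
Posterior concentration: (53.7, 36.7, 60.7, 14.7), total = 165.8.
E[θ_{C}|data] = α_{C}/Σα = 60.7/165.8 = 0.3661.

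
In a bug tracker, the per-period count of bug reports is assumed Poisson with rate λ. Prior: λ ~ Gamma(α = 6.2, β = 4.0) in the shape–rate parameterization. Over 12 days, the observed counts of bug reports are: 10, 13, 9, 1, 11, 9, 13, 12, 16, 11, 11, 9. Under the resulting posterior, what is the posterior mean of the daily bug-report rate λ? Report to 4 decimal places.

With a Gamma(shape α, rate β) prior, the Poisson likelihood is conjugate: the posterior is Gamma(α + ΣXᵢ, β + n).
Sum of counts S = 125 over n = 12 days.
Posterior: Gamma(α+S, β+n) = Gamma(6.2+125, 4.0+12) = Gamma(131.2, 16.0).
Posterior mean = α/β = 131.2/16.0 = 8.2000.

8.2000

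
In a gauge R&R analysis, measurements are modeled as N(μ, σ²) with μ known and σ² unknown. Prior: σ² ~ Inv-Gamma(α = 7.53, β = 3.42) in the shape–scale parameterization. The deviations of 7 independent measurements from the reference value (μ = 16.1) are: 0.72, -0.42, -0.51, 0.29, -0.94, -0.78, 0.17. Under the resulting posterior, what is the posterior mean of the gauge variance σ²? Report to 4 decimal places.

With known mean μ and an Inverse-Gamma(α, β) prior on σ², the Normal likelihood is conjugate: posterior is Inv-Gamma(α + n/2, β + Σ(xᵢ−μ)²/2).
Σ(xᵢ−μ)² = (0.72)² + (-0.42)² + (-0.51)² + (0.29)² + (-0.94)² + (-0.78)² + (0.17)² = 2.5599.
Posterior: Inv-Gamma(7.53 + 7/2, 3.42 + 2.5599/2) = Inv-Gamma(11.03, 4.69995).
E[σ²|data] = β/(α−1) = 4.69995/10.03 = 0.4686.

0.4686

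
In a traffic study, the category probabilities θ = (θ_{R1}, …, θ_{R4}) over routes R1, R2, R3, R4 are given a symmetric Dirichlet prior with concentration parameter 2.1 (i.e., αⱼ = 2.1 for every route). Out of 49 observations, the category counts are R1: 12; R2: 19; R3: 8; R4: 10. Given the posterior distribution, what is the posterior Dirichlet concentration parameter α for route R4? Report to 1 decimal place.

The Dirichlet prior is conjugate to the Multinomial likelihood: each posterior αⱼ = prior αⱼ + observed count nⱼ.
Posterior concentration: (14.1, 21.1, 10.1, 12.1), total = 57.4.
α_{R4} = 2.1 + 10 = 12.1.

12.1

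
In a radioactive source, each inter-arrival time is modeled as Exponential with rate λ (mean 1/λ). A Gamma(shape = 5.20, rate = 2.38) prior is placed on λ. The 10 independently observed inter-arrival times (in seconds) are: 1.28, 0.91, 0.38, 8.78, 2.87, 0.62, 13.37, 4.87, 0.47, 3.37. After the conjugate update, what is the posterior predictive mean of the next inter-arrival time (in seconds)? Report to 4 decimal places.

2.7676

With a Gamma(shape α, rate β) prior on the exponential rate λ, the posterior after n observations with total T = Σxᵢ is Gamma(α+n, β+T).
Sum of observations T = 36.92 seconds; n = 10.
Posterior: Gamma(5.20+10, 2.38+36.92) = Gamma(15.20, 39.30).
The predictive distribution for the next observation is Lomax; its mean is β/(α−1) = 39.30/14.20 = 2.7676.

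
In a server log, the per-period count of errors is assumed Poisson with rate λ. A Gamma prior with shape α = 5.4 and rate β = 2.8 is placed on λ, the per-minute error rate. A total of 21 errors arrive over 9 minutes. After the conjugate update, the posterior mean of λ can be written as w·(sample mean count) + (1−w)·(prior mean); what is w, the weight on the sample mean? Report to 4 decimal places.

0.7627

With a Gamma(shape α, rate β) prior, the Poisson likelihood is conjugate: the posterior is Gamma(α + ΣXᵢ, β + n).
Posterior mean = (α₀+S)/(β₀+n) = [n/(β₀+n)]·(S/n) + [β₀/(β₀+n)]·(α₀/β₀), so only n and β₀ enter the weight.
Weight on data w = n/(β₀+n) = 9/(2.8+9) = 9/11.8 = 0.7627.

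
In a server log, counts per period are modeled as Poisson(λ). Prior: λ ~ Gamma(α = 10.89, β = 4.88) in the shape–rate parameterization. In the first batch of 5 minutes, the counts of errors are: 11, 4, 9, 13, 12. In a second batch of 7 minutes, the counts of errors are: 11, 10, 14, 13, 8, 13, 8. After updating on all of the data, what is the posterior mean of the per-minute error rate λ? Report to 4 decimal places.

8.1096

With a Gamma(shape α, rate β) prior, the Poisson likelihood is conjugate: the posterior is Gamma(α + ΣXᵢ, β + n).
Batch 1: sum of counts S = 49 over n = 5 minutes.
After batch 1: Gamma(α+S, β+n) = Gamma(10.89+49, 4.88+5) = Gamma(59.89, 9.88).
Batch 2: sum of counts S = 77 over n = 7 minutes.
After batch 2: Gamma(α+S, β+n) = Gamma(59.89+77, 9.88+7) = Gamma(136.89, 16.88).
Posterior mean = α/β = 136.89/16.88 = 8.1096.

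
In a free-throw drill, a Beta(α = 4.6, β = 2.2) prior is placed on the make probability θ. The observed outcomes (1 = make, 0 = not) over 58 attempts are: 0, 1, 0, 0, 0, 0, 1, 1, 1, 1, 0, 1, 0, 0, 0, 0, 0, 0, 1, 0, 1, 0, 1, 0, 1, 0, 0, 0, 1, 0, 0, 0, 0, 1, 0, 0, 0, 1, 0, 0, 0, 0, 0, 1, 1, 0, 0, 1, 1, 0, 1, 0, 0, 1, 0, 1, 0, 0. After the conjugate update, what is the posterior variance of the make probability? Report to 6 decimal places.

0.003579

The Beta prior is conjugate to a Binomial/Bernoulli likelihood; the update adds successes to α and failures to β.
Posterior: Beta(α+k, β+n−k) = Beta(4.6+20, 2.2+38) = Beta(24.6, 40.2).
Var = αβ/((α+β)²(α+β+1)) = 24.6·40.2/(64.8²·65.8) = 0.003579.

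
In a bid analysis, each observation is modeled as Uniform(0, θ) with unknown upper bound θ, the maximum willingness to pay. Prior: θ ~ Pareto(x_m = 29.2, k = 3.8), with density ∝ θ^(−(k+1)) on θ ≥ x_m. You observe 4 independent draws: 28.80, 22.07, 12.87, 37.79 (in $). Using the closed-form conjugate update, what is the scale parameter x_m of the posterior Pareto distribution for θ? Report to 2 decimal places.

37.79

A Pareto(scale x_m, shape k) prior on the upper bound θ of Uniform(0, θ) is conjugate: posterior is Pareto(max(x_m, max xᵢ), k + n).
Sample maximum = 37.79; prior scale x_m = 29.2 → posterior scale = max = 37.79.
Posterior shape = 3.8 + 4 = 7.8.
Posterior scale x_m = 37.79.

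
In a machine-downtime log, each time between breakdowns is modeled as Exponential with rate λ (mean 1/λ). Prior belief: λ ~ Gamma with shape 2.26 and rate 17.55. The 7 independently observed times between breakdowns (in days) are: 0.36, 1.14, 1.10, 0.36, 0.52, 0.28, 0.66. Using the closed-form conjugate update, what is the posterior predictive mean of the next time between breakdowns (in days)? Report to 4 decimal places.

With a Gamma(shape α, rate β) prior on the exponential rate λ, the posterior after n observations with total T = Σxᵢ is Gamma(α+n, β+T).
Sum of observations T = 4.42 days; n = 7.
Posterior: Gamma(2.26+7, 17.55+4.42) = Gamma(9.26, 21.97).
The predictive distribution for the next observation is Lomax; its mean is β/(α−1) = 21.97/8.26 = 2.6598.

2.6598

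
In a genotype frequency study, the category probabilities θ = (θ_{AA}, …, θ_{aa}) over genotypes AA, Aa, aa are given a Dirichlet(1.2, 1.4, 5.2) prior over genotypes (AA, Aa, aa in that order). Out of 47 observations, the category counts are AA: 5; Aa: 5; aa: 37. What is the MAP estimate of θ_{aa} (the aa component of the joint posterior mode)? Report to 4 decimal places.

The Dirichlet prior is conjugate to the Multinomial likelihood: each posterior αⱼ = prior αⱼ + observed count nⱼ.
Posterior concentration: (6.2, 6.4, 42.2), total = 54.8.
Joint mode component: (α_{aa}−1)/(Σα−K) = 41.2/51.8 = 0.7954.

0.7954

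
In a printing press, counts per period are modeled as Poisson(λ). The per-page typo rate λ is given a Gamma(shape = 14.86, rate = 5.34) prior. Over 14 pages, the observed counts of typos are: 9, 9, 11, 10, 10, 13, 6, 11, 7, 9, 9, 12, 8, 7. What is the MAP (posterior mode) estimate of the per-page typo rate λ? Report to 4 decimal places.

With a Gamma(shape α, rate β) prior, the Poisson likelihood is conjugate: the posterior is Gamma(α + ΣXᵢ, β + n).
Sum of counts S = 131 over n = 14 pages.
Posterior: Gamma(α+S, β+n) = Gamma(14.86+131, 5.34+14) = Gamma(145.86, 19.34).
Mode of Gamma(α,β) for α≥1 is (α−1)/β = 144.86/19.34 = 7.4902.

7.4902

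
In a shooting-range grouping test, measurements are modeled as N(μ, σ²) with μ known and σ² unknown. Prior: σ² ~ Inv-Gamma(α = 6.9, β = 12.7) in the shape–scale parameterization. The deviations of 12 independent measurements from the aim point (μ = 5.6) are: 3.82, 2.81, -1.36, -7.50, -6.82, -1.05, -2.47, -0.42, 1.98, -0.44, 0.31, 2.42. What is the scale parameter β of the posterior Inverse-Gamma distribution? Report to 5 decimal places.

With known mean μ and an Inverse-Gamma(α, β) prior on σ², the Normal likelihood is conjugate: posterior is Inv-Gamma(α + n/2, β + Σ(xᵢ−μ)²/2).
Σ(xᵢ−μ)² = (3.82)² + (2.81)² + (-1.36)² + (-7.50)² + (-6.82)² + (-1.05)² + (-2.47)² + (-0.42)² + (1.98)² + (-0.44)² + (0.31)² + (2.42)² = 144.5468.
Posterior: Inv-Gamma(6.9 + 12/2, 12.7 + 144.5468/2) = Inv-Gamma(12.90, 84.97340).
Posterior β = 84.97340.

84.97340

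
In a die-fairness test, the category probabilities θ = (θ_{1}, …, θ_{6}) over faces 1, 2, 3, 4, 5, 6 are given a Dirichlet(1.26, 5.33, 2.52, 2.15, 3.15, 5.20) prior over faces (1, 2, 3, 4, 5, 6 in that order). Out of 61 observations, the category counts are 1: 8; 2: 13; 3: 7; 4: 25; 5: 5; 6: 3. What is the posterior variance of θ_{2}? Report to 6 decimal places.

0.002153

The Dirichlet prior is conjugate to the Multinomial likelihood: each posterior αⱼ = prior αⱼ + observed count nⱼ.
Posterior concentration: (9.26, 18.33, 9.52, 27.15, 8.15, 8.20), total = 80.61.
Var[θ_j] = α_j(Σα−α_j)/((Σα)²(Σα+1)) = 18.33·62.28/(80.61²·81.61) = 0.002153.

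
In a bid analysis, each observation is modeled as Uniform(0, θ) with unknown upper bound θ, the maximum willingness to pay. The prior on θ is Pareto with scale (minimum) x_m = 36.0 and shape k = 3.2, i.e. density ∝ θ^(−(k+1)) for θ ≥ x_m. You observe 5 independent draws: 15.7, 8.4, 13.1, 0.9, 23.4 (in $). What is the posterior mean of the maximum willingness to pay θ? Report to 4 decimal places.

A Pareto(scale x_m, shape k) prior on the upper bound θ of Uniform(0, θ) is conjugate: posterior is Pareto(max(x_m, max xᵢ), k + n).
Sample maximum = 23.4; prior scale x_m = 36.0 → posterior scale = max = 36.0.
Posterior shape = 3.2 + 5 = 8.2.
E[θ|data] = k·x_m/(k−1) = 8.2·36.0/7.2 = 41.0000.

41.0000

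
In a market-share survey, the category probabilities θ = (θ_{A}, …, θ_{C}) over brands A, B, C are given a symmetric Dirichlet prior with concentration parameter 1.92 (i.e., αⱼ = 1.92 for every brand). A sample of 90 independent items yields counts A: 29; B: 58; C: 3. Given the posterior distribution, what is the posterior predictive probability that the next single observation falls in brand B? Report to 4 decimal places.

0.6257

The Dirichlet prior is conjugate to the Multinomial likelihood: each posterior αⱼ = prior αⱼ + observed count nⱼ.
Posterior concentration: (30.92, 59.92, 4.92), total = 95.76.
P(next = B | data) = α_{B}/Σα = 0.6257.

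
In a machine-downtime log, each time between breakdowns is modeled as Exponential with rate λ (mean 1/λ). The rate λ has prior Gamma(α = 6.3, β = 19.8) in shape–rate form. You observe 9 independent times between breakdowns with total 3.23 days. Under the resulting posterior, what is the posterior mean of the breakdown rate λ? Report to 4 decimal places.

0.6644

With a Gamma(shape α, rate β) prior on the exponential rate λ, the posterior after n observations with total T = Σxᵢ is Gamma(α+n, β+T).
Posterior: Gamma(6.3+9, 19.8+3.23) = Gamma(15.3, 23.03).
Posterior mean of λ = α/β = 15.3/23.03 = 0.6644.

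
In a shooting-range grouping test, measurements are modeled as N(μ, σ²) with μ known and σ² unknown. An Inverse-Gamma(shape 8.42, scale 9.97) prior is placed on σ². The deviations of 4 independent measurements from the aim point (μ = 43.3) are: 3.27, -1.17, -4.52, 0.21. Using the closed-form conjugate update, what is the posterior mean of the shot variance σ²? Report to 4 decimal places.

2.7854

With known mean μ and an Inverse-Gamma(α, β) prior on σ², the Normal likelihood is conjugate: posterior is Inv-Gamma(α + n/2, β + Σ(xᵢ−μ)²/2).
Σ(xᵢ−μ)² = (3.27)² + (-1.17)² + (-4.52)² + (0.21)² = 32.5363.
Posterior: Inv-Gamma(8.42 + 4/2, 9.97 + 32.5363/2) = Inv-Gamma(10.42, 26.23815).
E[σ²|data] = β/(α−1) = 26.23815/9.42 = 2.7854.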